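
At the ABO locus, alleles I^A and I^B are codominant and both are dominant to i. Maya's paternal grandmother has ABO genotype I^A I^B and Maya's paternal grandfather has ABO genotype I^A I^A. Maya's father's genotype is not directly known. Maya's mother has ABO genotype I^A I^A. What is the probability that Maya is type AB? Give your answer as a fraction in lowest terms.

Maya's father's ABO genotype from I^A I^B × I^A I^A: 1/2 I^A I^A, 1/2 I^A I^B.
Crossing each possibility with the mother I^A I^A and summing P(type AB): 1/2·0 + 1/2·1/2 = 1/4.

1/4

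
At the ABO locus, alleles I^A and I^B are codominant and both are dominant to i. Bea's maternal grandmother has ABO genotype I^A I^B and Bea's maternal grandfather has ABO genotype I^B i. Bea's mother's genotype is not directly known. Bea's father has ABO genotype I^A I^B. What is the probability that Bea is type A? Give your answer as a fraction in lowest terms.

Bea's mother's ABO genotype from I^A I^B × I^B i: 1/4 I^A I^B, 1/4 I^A i, 1/4 I^B I^B, 1/4 I^B i.
Crossing each possibility with the father I^A I^B and summing P(type A): 1/4·1/4 + 1/4·1/2 + 1/4·0 + 1/4·1/4 = 1/4.

1/4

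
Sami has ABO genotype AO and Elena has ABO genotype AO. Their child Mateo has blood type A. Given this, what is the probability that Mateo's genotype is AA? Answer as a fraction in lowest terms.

Cross AO × AO → 1/4 AA, 1/2 AO, 1/4 OO.
Type-A genotypes among offspring: AA (1/4), AO (1/2); total 3/4.
P(AA | type A) = (1/4) / (3/4) = 1/3.

1/3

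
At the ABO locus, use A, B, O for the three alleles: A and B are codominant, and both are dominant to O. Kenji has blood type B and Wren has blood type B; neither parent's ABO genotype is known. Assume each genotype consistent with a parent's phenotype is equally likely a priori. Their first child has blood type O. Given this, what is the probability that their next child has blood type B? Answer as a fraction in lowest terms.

3/4

Possible genotypes: Kenji ∈ {BB, BO}; Wren ∈ {BB, BO}.
Weight each parental genotype pair by prior × P(type-O child):
  BO × BO: posterior weight 1; P(next child type B) = 3/4.
Weighted sum = 3/4.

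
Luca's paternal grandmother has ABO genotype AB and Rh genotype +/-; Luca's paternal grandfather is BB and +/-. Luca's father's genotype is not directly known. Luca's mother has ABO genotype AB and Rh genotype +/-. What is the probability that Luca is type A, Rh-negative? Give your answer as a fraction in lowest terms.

Luca's father's ABO genotype from AB × BB: 1/2 AB, 1/2 BB.
Crossing each possibility with the mother AB and summing P(type A): 1/2·1/4 + 1/2·0 = 1/8.
Similarly for Rh via the father's Rh distribution: P(Rh-) = 1/4.
Independent loci: 1/8 × 1/4 = 1/32.

1/32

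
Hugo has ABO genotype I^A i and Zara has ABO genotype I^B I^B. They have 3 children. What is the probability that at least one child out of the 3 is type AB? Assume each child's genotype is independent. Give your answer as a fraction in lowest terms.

ABO cross I^A i × I^B I^B → 1/2 B, 1/2 AB.
So P(type AB) = 1/2 per child.
P(none) = (1/2)^3 = 1/8; P(at least one) = 1 − 1/8 = 7/8.

7/8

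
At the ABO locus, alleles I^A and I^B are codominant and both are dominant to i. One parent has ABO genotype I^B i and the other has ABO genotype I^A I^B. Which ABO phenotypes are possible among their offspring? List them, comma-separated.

A, B, AB

Gametes from I^B i × I^A I^B give offspring ABO genotypes I^A I^B, I^A i, I^B I^B, I^B i, i.e. phenotypes A, B, AB.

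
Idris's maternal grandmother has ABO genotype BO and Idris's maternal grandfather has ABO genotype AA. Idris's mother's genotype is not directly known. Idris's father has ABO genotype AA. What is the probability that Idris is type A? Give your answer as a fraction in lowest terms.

3/4

Idris's mother's ABO genotype from BO × AA: 1/2 AB, 1/2 AO.
Crossing each possibility with the father AA and summing P(type A): 1/2·1/2 + 1/2·1 = 3/4.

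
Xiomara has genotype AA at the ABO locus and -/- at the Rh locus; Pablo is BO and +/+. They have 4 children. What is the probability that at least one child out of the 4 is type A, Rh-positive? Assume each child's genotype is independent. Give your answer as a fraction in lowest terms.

ABO cross AA × BO → 1/2 A, 1/2 AB.
Rh cross -/- × +/+ → 1 Rh+; so P(type A, Rh-positive) = 1/2 × 1 = 1/2 per child.
P(none) = (1/2)^4 = 1/16; P(at least one) = 1 − 1/16 = 15/16.

15/16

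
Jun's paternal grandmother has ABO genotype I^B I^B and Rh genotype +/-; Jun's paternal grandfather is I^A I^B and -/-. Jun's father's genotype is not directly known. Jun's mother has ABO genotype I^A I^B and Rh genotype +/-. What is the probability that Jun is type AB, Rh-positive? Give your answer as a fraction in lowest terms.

Jun's father's ABO genotype from I^B I^B × I^A I^B: 1/2 I^A I^B, 1/2 I^B I^B.
Crossing each possibility with the mother I^A I^B and summing P(type AB): 1/2·1/2 + 1/2·1/2 = 1/2.
Similarly for Rh via the father's Rh distribution: P(Rh+) = 5/8.
Independent loci: 1/2 × 5/8 = 5/16.

5/16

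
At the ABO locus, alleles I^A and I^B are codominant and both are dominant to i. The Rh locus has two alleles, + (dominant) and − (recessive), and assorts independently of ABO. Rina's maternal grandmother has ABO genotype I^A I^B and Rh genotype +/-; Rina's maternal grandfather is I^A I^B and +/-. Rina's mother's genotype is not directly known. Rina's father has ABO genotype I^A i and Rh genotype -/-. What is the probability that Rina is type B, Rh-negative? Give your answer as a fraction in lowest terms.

Rina's mother's ABO genotype from I^A I^B × I^A I^B: 1/4 I^A I^A, 1/2 I^A I^B, 1/4 I^B I^B.
Crossing each possibility with the father I^A i and summing P(type B): 1/4·0 + 1/2·1/4 + 1/4·1/2 = 1/4.
Similarly for Rh via the mother's Rh distribution: P(Rh-) = 1/2.
Independent loci: 1/4 × 1/2 = 1/8.

1/8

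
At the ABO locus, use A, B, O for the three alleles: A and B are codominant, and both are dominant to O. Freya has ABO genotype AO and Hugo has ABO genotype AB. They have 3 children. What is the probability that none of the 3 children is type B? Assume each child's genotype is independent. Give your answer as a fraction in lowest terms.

27/64

ABO cross AO × AB → 1/2 A, 1/4 B, 1/4 AB.
So P(type B) = 1/4 per child.
P(not type B) = 3/4 for one child; (3/4)^3 = 27/64.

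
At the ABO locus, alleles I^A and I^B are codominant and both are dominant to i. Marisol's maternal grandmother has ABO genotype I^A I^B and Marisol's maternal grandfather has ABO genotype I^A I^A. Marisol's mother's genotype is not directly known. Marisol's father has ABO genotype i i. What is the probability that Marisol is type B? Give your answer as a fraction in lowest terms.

1/4

Marisol's mother's ABO genotype from I^A I^B × I^A I^A: 1/2 I^A I^A, 1/2 I^A I^B.
Crossing each possibility with the father i i and summing P(type B): 1/2·0 + 1/2·1/2 = 1/4.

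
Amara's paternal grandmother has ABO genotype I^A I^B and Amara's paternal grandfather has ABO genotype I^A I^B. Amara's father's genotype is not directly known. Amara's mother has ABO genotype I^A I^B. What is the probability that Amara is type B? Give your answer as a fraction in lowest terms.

Amara's father's ABO genotype from I^A I^B × I^A I^B: 1/4 I^A I^A, 1/2 I^A I^B, 1/4 I^B I^B.
Crossing each possibility with the mother I^A I^B and summing P(type B): 1/4·0 + 1/2·1/4 + 1/4·1/2 = 1/4.

1/4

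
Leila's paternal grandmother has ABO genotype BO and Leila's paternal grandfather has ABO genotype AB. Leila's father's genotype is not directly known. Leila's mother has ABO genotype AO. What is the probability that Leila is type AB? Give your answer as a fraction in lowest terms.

Leila's father's ABO genotype from BO × AB: 1/4 AB, 1/4 AO, 1/4 BB, 1/4 BO.
Crossing each possibility with the mother AO and summing P(type AB): 1/4·1/4 + 1/4·0 + 1/4·1/2 + 1/4·1/4 = 1/4.

1/4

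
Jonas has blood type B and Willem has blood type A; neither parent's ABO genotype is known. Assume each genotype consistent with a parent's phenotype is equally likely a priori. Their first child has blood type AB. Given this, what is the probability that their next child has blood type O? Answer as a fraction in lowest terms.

Possible genotypes: Jonas ∈ {BB, BO}; Willem ∈ {AA, AO}.
Weight each parental genotype pair by prior × P(type-AB child):
  BB × AA: posterior weight 4/9; P(next child type O) = 0.
  BB × AO: posterior weight 2/9; P(next child type O) = 0.
  BO × AA: posterior weight 2/9; P(next child type O) = 0.
  BO × AO: posterior weight 1/9; P(next child type O) = 1/4.
Weighted sum = 1/36.

1/36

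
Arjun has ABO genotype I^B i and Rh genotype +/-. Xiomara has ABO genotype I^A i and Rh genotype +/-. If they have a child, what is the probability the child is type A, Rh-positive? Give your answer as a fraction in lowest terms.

3/16

ABO cross I^B i × I^A i → offspring phenotypes: 1/4 O, 1/4 A, 1/4 B, 1/4 AB.
Rh cross +/- × +/- → 3/4 Rh+, 1/4 Rh-.
Independent loci: P(type A, Rh-positive) = 1/4 × 3/4 = 3/16.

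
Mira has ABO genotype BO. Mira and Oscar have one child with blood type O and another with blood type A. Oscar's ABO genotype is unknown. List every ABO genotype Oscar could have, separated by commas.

AO

For each candidate genotype of Oscar, check whether crossing it with BO can produce every observed child phenotype.
  AA → possible child types {A, AB} ✗
  AB → possible child types {A, B, AB} ✗
  AO → possible child types {O, A, B, AB} ✓
  BB → possible child types {B} ✗
  BO → possible child types {O, B} ✗
  OO → possible child types {O, B} ✗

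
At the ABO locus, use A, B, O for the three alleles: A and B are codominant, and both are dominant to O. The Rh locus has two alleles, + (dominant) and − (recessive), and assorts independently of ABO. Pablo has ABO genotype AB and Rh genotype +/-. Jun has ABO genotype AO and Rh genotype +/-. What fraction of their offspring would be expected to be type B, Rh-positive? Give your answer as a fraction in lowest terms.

3/16

ABO cross AB × AO → offspring phenotypes: 1/2 A, 1/4 B, 1/4 AB.
Rh cross +/- × +/- → 3/4 Rh+, 1/4 Rh-.
Independent loci: P(type B, Rh-positive) = 1/4 × 3/4 = 3/16.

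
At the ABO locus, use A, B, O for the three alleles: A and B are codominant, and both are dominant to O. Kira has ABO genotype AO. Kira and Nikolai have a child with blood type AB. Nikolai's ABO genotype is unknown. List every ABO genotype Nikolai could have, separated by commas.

AB, BB, BO

For each candidate genotype of Nikolai, check whether crossing it with AO can produce every observed child phenotype.
  AA → possible child types {A} ✗
  AB → possible child types {A, B, AB} ✓
  AO → possible child types {O, A} ✗
  BB → possible child types {B, AB} ✓
  BO → possible child types {O, A, B, AB} ✓
  OO → possible child types {O, A} ✗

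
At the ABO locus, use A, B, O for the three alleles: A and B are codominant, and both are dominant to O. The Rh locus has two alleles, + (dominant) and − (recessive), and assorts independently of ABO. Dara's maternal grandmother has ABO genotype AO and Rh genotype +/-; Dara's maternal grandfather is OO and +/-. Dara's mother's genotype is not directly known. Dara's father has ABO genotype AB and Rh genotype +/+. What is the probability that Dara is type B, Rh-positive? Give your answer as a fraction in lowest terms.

Dara's mother's ABO genotype from AO × OO: 1/2 AO, 1/2 OO.
Crossing each possibility with the father AB and summing P(type B): 1/2·1/4 + 1/2·1/2 = 3/8.
Similarly for Rh via the mother's Rh distribution: P(Rh+) = 1.
Independent loci: 3/8 × 1 = 3/8.

3/8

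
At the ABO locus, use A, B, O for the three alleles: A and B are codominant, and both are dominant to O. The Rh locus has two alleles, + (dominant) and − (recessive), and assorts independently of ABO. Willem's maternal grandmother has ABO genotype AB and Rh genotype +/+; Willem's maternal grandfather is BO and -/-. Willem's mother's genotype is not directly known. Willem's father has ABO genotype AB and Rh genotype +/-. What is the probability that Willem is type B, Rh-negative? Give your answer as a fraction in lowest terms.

Willem's mother's ABO genotype from AB × BO: 1/4 AB, 1/4 AO, 1/4 BB, 1/4 BO.
Crossing each possibility with the father AB and summing P(type B): 1/4·1/4 + 1/4·1/4 + 1/4·1/2 + 1/4·1/2 = 3/8.
Similarly for Rh via the mother's Rh distribution: P(Rh-) = 1/4.
Independent loci: 3/8 × 1/4 = 3/32.

3/32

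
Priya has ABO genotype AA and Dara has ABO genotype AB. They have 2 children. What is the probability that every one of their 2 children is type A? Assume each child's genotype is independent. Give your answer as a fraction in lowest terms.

ABO cross AA × AB → 1/2 A, 1/2 AB.
So P(type A) = 1/2 per child.
All 2 independent: (1/2)^2 = 1/4.

1/4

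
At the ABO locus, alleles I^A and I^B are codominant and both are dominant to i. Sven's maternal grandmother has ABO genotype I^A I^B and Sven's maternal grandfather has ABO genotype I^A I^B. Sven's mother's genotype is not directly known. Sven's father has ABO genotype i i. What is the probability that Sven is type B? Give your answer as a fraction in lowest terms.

Sven's mother's ABO genotype from I^A I^B × I^A I^B: 1/4 I^A I^A, 1/2 I^A I^B, 1/4 I^B I^B.
Crossing each possibility with the father i i and summing P(type B): 1/4·0 + 1/2·1/2 + 1/4·1 = 1/2.

1/2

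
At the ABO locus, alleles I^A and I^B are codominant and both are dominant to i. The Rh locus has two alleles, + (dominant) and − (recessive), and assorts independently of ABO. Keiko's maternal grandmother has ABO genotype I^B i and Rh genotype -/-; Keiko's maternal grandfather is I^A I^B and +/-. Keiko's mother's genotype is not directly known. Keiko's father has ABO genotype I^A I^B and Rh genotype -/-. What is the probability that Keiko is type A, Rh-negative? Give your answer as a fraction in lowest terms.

3/16

Keiko's mother's ABO genotype from I^B i × I^A I^B: 1/4 I^A I^B, 1/4 I^A i, 1/4 I^B I^B, 1/4 I^B i.
Crossing each possibility with the father I^A I^B and summing P(type A): 1/4·1/4 + 1/4·1/2 + 1/4·0 + 1/4·1/4 = 1/4.
Similarly for Rh via the mother's Rh distribution: P(Rh-) = 3/4.
Independent loci: 1/4 × 3/4 = 3/16.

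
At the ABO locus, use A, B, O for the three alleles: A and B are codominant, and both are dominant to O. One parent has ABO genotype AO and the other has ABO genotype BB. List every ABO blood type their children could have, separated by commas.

B, AB

Gametes from AO × BB give offspring ABO genotypes AB, BO, i.e. phenotypes B, AB.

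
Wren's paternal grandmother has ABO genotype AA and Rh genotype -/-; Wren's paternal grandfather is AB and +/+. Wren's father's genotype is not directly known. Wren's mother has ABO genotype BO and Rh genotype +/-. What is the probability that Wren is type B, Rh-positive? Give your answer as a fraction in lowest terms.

Wren's father's ABO genotype from AA × AB: 1/2 AA, 1/2 AB.
Crossing each possibility with the mother BO and summing P(type B): 1/2·0 + 1/2·1/2 = 1/4.
Similarly for Rh via the father's Rh distribution: P(Rh+) = 3/4.
Independent loci: 1/4 × 3/4 = 3/16.

3/16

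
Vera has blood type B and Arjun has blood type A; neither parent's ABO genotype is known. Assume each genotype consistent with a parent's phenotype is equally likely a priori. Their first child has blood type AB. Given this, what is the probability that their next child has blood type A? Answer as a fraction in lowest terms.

5/36

Possible genotypes: Vera ∈ {BB, BO}; Arjun ∈ {AA, AO}.
Weight each parental genotype pair by prior × P(type-AB child):
  BB × AA: posterior weight 4/9; P(next child type A) = 0.
  BB × AO: posterior weight 2/9; P(next child type A) = 0.
  BO × AA: posterior weight 2/9; P(next child type A) = 1/2.
  BO × AO: posterior weight 1/9; P(next child type A) = 1/4.
Weighted sum = 5/36.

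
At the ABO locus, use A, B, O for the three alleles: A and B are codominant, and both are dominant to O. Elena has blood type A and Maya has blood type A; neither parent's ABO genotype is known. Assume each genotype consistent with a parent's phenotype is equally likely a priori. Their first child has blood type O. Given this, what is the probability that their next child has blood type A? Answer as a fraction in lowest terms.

3/4

Possible genotypes: Elena ∈ {AA, AO}; Maya ∈ {AA, AO}.
Weight each parental genotype pair by prior × P(type-O child):
  AO × AO: posterior weight 1; P(next child type A) = 3/4.
Weighted sum = 3/4.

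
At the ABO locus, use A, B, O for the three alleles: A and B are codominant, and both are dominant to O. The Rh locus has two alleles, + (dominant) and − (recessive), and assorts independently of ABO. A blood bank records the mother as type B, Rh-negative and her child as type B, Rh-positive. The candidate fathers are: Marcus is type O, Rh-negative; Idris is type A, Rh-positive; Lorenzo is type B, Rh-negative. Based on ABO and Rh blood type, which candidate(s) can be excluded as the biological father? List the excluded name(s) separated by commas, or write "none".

Marcus, Lorenzo

A candidate is excluded only if no genotype consistent with his phenotype could produce a type B, Rh-positive child with a type B, Rh-negative mother.
Marcus (type O, Rh-): no genotype consistent with that phenotype can produce a type-B Rh+ child with a type-B mother.
Lorenzo (type B, Rh-): no genotype consistent with that phenotype can produce a type-B Rh+ child with a type-B mother.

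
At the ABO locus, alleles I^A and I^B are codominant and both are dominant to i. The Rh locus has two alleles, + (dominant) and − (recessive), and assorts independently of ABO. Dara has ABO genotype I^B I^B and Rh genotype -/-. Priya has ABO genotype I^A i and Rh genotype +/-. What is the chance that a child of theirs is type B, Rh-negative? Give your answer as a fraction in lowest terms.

ABO cross I^B I^B × I^A i → offspring phenotypes: 1/2 B, 1/2 AB.
Rh cross -/- × +/- → 1/2 Rh+, 1/2 Rh-.
Independent loci: P(type B, Rh-negative) = 1/2 × 1/2 = 1/4.

1/4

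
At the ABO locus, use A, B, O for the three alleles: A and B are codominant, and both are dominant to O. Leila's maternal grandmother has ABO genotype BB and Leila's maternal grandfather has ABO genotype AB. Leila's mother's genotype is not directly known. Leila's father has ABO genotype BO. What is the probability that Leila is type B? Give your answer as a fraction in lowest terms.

3/4

Leila's mother's ABO genotype from BB × AB: 1/2 AB, 1/2 BB.
Crossing each possibility with the father BO and summing P(type B): 1/2·1/2 + 1/2·1 = 3/4.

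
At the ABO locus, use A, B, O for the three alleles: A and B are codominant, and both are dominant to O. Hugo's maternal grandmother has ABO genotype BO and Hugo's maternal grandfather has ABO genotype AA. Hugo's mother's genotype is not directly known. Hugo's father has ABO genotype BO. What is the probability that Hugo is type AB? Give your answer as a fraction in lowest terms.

1/4

Hugo's mother's ABO genotype from BO × AA: 1/2 AB, 1/2 AO.
Crossing each possibility with the father BO and summing P(type AB): 1/2·1/4 + 1/2·1/4 = 1/4.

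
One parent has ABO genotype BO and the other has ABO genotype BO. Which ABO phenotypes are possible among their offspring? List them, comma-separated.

Gametes from BO × BO give offspring ABO genotypes BB, BO, OO, i.e. phenotypes O, B.

O, B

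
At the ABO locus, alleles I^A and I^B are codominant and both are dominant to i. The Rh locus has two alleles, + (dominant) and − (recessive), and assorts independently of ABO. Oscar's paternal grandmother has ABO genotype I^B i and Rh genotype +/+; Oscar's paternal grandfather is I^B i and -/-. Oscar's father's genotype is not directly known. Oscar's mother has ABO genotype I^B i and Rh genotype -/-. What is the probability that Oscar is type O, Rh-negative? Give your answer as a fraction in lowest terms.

1/8

Oscar's father's ABO genotype from I^B i × I^B i: 1/4 I^B I^B, 1/2 I^B i, 1/4 i i.
Crossing each possibility with the mother I^B i and summing P(type O): 1/4·0 + 1/2·1/4 + 1/4·1/2 = 1/4.
Similarly for Rh via the father's Rh distribution: P(Rh-) = 1/2.
Independent loci: 1/4 × 1/2 = 1/8.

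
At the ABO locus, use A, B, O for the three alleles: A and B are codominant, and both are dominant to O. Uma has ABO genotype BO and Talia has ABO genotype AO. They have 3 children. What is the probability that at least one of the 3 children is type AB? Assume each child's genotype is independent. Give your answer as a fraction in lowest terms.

ABO cross BO × AO → 1/4 O, 1/4 A, 1/4 B, 1/4 AB.
So P(type AB) = 1/4 per child.
P(none) = (3/4)^3 = 27/64; P(at least one) = 1 − 27/64 = 37/64.

37/64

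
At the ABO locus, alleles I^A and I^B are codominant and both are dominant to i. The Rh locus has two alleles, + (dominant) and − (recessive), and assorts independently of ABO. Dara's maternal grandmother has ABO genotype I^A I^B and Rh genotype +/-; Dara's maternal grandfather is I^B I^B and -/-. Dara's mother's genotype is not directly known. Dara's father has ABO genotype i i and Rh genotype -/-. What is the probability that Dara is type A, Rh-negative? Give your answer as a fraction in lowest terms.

3/16

Dara's mother's ABO genotype from I^A I^B × I^B I^B: 1/2 I^A I^B, 1/2 I^B I^B.
Crossing each possibility with the father i i and summing P(type A): 1/2·1/2 + 1/2·0 = 1/4.
Similarly for Rh via the mother's Rh distribution: P(Rh-) = 3/4.
Independent loci: 1/4 × 3/4 = 3/16.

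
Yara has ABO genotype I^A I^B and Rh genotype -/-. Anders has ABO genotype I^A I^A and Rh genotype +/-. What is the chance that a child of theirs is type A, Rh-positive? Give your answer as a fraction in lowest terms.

1/4

ABO cross I^A I^B × I^A I^A → offspring phenotypes: 1/2 A, 1/2 AB.
Rh cross -/- × +/- → 1/2 Rh+, 1/2 Rh-.
Independent loci: P(type A, Rh-positive) = 1/2 × 1/2 = 1/4.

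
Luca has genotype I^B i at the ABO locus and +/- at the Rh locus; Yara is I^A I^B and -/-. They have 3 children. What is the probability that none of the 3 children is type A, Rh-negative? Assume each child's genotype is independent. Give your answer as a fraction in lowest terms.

ABO cross I^B i × I^A I^B → 1/4 A, 1/2 B, 1/4 AB.
Rh cross +/- × -/- → 1/2 Rh+, 1/2 Rh-; so P(type A, Rh-negative) = 1/4 × 1/2 = 1/8 per child.
P(not type A, Rh-negative) = 7/8 for one child; (7/8)^3 = 343/512.

343/512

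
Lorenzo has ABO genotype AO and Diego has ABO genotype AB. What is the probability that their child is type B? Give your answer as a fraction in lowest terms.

1/4

ABO cross AO × AB → offspring phenotypes: 1/2 A, 1/4 B, 1/4 AB.
So P(type B) = 1/4.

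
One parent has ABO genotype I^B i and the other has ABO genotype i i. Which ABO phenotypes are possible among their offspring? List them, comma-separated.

Gametes from I^B i × i i give offspring ABO genotypes I^B i, i i, i.e. phenotypes O, B.

O, B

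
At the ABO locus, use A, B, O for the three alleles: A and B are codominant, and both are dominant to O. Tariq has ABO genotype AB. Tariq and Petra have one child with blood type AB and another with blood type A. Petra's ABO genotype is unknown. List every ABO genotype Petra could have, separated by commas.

For each candidate genotype of Petra, check whether crossing it with AB can produce every observed child phenotype.
  AA → possible child types {A, AB} ✓
  AB → possible child types {A, B, AB} ✓
  AO → possible child types {A, B, AB} ✓
  BB → possible child types {B, AB} ✗
  BO → possible child types {A, B, AB} ✓
  OO → possible child types {A, B} ✗

AA, AB, AO, BO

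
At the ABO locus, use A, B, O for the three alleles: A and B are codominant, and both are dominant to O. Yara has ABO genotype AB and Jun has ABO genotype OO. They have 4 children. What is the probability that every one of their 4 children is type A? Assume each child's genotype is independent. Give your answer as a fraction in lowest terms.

1/16

ABO cross AB × OO → 1/2 A, 1/2 B.
So P(type A) = 1/2 per child.
All 4 independent: (1/2)^4 = 1/16.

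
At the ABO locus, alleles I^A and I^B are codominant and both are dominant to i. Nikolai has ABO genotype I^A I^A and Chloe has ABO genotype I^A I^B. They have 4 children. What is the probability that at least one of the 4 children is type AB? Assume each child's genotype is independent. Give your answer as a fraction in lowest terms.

15/16

ABO cross I^A I^A × I^A I^B → 1/2 A, 1/2 AB.
So P(type AB) = 1/2 per child.
P(none) = (1/2)^4 = 1/16; P(at least one) = 1 − 1/16 = 15/16.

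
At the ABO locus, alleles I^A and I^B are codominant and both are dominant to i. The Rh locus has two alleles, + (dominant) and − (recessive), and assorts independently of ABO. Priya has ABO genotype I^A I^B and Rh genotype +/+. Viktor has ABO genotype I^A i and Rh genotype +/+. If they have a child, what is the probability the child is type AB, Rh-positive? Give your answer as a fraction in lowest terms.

ABO cross I^A I^B × I^A i → offspring phenotypes: 1/2 A, 1/4 B, 1/4 AB.
Rh cross +/+ × +/+ → 1 Rh+.
Independent loci: P(type AB, Rh-positive) = 1/4 × 1 = 1/4.

1/4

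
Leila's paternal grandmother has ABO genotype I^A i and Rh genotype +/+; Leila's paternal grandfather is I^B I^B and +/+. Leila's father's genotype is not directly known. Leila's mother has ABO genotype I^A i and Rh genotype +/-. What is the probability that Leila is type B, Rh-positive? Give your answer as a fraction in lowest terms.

Leila's father's ABO genotype from I^A i × I^B I^B: 1/2 I^A I^B, 1/2 I^B i.
Crossing each possibility with the mother I^A i and summing P(type B): 1/2·1/4 + 1/2·1/4 = 1/4.
Similarly for Rh via the father's Rh distribution: P(Rh+) = 1.
Independent loci: 1/4 × 1 = 1/4.

1/4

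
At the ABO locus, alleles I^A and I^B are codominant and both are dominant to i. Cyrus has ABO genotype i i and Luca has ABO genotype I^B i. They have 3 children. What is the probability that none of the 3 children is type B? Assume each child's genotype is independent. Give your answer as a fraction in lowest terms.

1/8

ABO cross i i × I^B i → 1/2 O, 1/2 B.
So P(type B) = 1/2 per child.
P(not type B) = 1/2 for one child; (1/2)^3 = 1/8.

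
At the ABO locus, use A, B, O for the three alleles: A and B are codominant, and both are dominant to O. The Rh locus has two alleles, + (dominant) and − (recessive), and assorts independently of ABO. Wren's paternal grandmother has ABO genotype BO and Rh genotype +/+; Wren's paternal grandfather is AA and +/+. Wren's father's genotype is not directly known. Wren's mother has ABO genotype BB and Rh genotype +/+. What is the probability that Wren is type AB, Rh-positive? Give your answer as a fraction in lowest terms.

1/2

Wren's father's ABO genotype from BO × AA: 1/2 AB, 1/2 AO.
Crossing each possibility with the mother BB and summing P(type AB): 1/2·1/2 + 1/2·1/2 = 1/2.
Similarly for Rh via the father's Rh distribution: P(Rh+) = 1.
Independent loci: 1/2 × 1 = 1/2.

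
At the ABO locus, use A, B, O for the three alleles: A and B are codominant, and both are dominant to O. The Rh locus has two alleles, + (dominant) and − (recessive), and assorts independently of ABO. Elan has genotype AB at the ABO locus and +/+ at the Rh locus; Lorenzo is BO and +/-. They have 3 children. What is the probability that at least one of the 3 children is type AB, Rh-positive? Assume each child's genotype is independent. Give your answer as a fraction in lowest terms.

37/64

ABO cross AB × BO → 1/4 A, 1/2 B, 1/4 AB.
Rh cross +/+ × +/- → 1 Rh+; so P(type AB, Rh-positive) = 1/4 × 1 = 1/4 per child.
P(none) = (3/4)^3 = 27/64; P(at least one) = 1 − 27/64 = 37/64.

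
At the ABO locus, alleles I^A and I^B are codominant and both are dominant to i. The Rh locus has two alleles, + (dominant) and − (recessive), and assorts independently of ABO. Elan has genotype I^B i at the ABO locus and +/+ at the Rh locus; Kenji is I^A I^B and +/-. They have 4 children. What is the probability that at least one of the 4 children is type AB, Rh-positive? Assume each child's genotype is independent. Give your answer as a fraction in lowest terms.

175/256

ABO cross I^B i × I^A I^B → 1/4 A, 1/2 B, 1/4 AB.
Rh cross +/+ × +/- → 1 Rh+; so P(type AB, Rh-positive) = 1/4 × 1 = 1/4 per child.
P(none) = (3/4)^4 = 81/256; P(at least one) = 1 − 81/256 = 175/256.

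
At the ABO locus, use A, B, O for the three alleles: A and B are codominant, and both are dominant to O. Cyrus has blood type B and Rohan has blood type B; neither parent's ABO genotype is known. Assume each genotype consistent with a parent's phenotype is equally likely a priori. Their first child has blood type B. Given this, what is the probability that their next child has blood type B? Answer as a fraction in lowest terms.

19/20

Possible genotypes: Cyrus ∈ {BB, BO}; Rohan ∈ {BB, BO}.
Weight each parental genotype pair by prior × P(type-B child):
  BB × BB: posterior weight 4/15; P(next child type B) = 1.
  BB × BO: posterior weight 4/15; P(next child type B) = 1.
  BO × BB: posterior weight 4/15; P(next child type B) = 1.
  BO × BO: posterior weight 1/5; P(next child type B) = 3/4.
Weighted sum = 19/20.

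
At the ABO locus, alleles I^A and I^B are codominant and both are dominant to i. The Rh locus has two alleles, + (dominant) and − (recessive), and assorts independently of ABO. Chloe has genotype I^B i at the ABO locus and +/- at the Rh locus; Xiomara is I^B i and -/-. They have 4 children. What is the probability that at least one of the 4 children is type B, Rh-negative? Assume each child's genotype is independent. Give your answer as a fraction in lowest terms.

3471/4096

ABO cross I^B i × I^B i → 1/4 O, 3/4 B.
Rh cross +/- × -/- → 1/2 Rh+, 1/2 Rh-; so P(type B, Rh-negative) = 3/4 × 1/2 = 3/8 per child.
P(none) = (5/8)^4 = 625/4096; P(at least one) = 1 − 625/4096 = 3471/4096.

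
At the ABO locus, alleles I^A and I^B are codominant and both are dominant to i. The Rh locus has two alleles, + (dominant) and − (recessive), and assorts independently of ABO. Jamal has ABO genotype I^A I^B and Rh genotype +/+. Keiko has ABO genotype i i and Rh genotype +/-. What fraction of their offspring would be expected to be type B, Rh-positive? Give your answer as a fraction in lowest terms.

1/2

ABO cross I^A I^B × i i → offspring phenotypes: 1/2 A, 1/2 B.
Rh cross +/+ × +/- → 1 Rh+.
Independent loci: P(type B, Rh-positive) = 1/2 × 1 = 1/2.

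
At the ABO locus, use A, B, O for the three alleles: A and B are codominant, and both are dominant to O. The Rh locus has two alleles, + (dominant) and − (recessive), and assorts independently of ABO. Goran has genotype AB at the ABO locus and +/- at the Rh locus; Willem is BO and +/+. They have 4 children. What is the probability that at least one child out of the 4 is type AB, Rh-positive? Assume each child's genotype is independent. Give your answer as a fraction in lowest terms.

175/256

ABO cross AB × BO → 1/4 A, 1/2 B, 1/4 AB.
Rh cross +/- × +/+ → 1 Rh+; so P(type AB, Rh-positive) = 1/4 × 1 = 1/4 per child.
P(none) = (3/4)^4 = 81/256; P(at least one) = 1 − 81/256 = 175/256.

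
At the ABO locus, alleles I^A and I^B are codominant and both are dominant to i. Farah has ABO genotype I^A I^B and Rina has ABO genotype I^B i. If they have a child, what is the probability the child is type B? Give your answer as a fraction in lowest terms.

ABO cross I^A I^B × I^B i → offspring phenotypes: 1/4 A, 1/2 B, 1/4 AB.
So P(type B) = 1/2.

1/2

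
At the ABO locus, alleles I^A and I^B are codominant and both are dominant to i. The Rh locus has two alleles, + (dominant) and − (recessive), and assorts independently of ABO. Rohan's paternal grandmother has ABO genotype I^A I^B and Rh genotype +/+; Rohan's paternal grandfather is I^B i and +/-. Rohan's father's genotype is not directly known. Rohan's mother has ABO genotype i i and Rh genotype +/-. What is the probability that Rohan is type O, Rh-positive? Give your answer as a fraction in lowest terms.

7/32

Rohan's father's ABO genotype from I^A I^B × I^B i: 1/4 I^A I^B, 1/4 I^A i, 1/4 I^B I^B, 1/4 I^B i.
Crossing each possibility with the mother i i and summing P(type O): 1/4·0 + 1/4·1/2 + 1/4·0 + 1/4·1/2 = 1/4.
Similarly for Rh via the father's Rh distribution: P(Rh+) = 7/8.
Independent loci: 1/4 × 7/8 = 7/32.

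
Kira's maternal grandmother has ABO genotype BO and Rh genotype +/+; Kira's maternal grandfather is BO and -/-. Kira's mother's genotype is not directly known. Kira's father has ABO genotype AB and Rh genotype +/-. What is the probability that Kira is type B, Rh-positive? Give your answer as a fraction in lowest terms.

3/8

Kira's mother's ABO genotype from BO × BO: 1/4 BB, 1/2 BO, 1/4 OO.
Crossing each possibility with the father AB and summing P(type B): 1/4·1/2 + 1/2·1/2 + 1/4·1/2 = 1/2.
Similarly for Rh via the mother's Rh distribution: P(Rh+) = 3/4.
Independent loci: 1/2 × 3/4 = 3/8.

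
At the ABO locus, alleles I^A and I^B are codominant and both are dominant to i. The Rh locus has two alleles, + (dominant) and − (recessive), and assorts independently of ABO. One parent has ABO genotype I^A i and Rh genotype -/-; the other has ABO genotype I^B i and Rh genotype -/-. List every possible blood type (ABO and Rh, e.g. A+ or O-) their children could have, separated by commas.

O-, A-, B-, AB-

Gametes from I^A i × I^B i give offspring ABO genotypes I^A I^B, I^A i, I^B i, i i, i.e. phenotypes O, A, B, AB.
Rh cross -/- × -/- → phenotypes Rh-.
Combining independently: O-, A-, B-, AB-.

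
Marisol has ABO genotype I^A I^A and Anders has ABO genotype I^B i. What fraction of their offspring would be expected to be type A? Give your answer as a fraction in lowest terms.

1/2

ABO cross I^A I^A × I^B i → offspring phenotypes: 1/2 A, 1/2 AB.
So P(type A) = 1/2.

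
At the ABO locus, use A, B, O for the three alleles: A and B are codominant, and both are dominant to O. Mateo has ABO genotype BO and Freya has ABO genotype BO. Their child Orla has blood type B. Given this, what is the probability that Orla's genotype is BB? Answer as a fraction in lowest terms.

1/3

Cross BO × BO → 1/4 BB, 1/2 BO, 1/4 OO.
Type-B genotypes among offspring: BB (1/4), BO (1/2); total 3/4.
P(BB | type B) = (1/4) / (3/4) = 1/3.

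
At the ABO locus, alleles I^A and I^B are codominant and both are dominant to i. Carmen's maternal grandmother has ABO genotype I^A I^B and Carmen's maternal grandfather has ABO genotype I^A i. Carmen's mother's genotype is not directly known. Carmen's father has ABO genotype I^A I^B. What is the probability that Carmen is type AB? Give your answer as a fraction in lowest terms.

Carmen's mother's ABO genotype from I^A I^B × I^A i: 1/4 I^A I^A, 1/4 I^A I^B, 1/4 I^A i, 1/4 I^B i.
Crossing each possibility with the father I^A I^B and summing P(type AB): 1/4·1/2 + 1/4·1/2 + 1/4·1/4 + 1/4·1/4 = 3/8.

3/8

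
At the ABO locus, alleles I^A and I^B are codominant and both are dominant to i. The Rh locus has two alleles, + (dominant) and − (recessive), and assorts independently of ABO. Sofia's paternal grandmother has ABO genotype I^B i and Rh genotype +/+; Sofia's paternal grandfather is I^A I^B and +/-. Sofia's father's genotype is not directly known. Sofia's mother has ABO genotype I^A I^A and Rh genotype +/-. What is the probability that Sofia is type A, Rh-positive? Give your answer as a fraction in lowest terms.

7/16

Sofia's father's ABO genotype from I^B i × I^A I^B: 1/4 I^A I^B, 1/4 I^A i, 1/4 I^B I^B, 1/4 I^B i.
Crossing each possibility with the mother I^A I^A and summing P(type A): 1/4·1/2 + 1/4·1 + 1/4·0 + 1/4·1/2 = 1/2.
Similarly for Rh via the father's Rh distribution: P(Rh+) = 7/8.
Independent loci: 1/2 × 7/8 = 7/16.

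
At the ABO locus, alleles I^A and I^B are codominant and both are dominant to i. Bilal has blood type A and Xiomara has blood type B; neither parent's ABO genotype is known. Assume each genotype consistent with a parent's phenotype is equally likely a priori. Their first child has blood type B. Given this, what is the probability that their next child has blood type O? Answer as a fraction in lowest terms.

1/12

Possible genotypes: Bilal ∈ {I^A I^A, I^A i}; Xiomara ∈ {I^B I^B, I^B i}.
Weight each parental genotype pair by prior × P(type-B child):
  I^A i × I^B I^B: posterior weight 2/3; P(next child type O) = 0.
  I^A i × I^B i: posterior weight 1/3; P(next child type O) = 1/4.
Weighted sum = 1/12.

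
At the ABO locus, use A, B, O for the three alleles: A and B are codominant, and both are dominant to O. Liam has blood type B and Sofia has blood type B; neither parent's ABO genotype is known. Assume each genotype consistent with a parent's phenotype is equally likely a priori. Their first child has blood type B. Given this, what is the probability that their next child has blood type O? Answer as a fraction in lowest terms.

1/20

Possible genotypes: Liam ∈ {BB, BO}; Sofia ∈ {BB, BO}.
Weight each parental genotype pair by prior × P(type-B child):
  BB × BB: posterior weight 4/15; P(next child type O) = 0.
  BB × BO: posterior weight 4/15; P(next child type O) = 0.
  BO × BB: posterior weight 4/15; P(next child type O) = 0.
  BO × BO: posterior weight 1/5; P(next child type O) = 1/4.
Weighted sum = 1/20.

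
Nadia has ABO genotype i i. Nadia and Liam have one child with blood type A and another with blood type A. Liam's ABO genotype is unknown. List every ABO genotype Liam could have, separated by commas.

I^A I^A, I^A I^B, I^A i

For each candidate genotype of Liam, check whether crossing it with i i can produce every observed child phenotype.
  I^A I^A → possible child types {A} ✓
  I^A I^B → possible child types {A, B} ✓
  I^A i → possible child types {O, A} ✓
  I^B I^B → possible child types {B} ✗
  I^B i → possible child types {O, B} ✗
  i i → possible child types {O} ✗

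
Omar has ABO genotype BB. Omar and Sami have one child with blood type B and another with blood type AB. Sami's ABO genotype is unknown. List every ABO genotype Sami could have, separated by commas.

For each candidate genotype of Sami, check whether crossing it with BB can produce every observed child phenotype.
  AA → possible child types {AB} ✗
  AB → possible child types {B, AB} ✓
  AO → possible child types {B, AB} ✓
  BB → possible child types {B} ✗
  BO → possible child types {B} ✗
  OO → possible child types {B} ✗

AB, AO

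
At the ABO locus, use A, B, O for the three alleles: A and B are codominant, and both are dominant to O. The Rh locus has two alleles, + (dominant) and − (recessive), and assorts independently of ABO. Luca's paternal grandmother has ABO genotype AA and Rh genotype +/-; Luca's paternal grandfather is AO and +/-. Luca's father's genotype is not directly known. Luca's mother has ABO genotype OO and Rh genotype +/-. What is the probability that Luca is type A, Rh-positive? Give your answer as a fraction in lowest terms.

Luca's father's ABO genotype from AA × AO: 1/2 AA, 1/2 AO.
Crossing each possibility with the mother OO and summing P(type A): 1/2·1 + 1/2·1/2 = 3/4.
Similarly for Rh via the father's Rh distribution: P(Rh+) = 3/4.
Independent loci: 3/4 × 3/4 = 9/16.

9/16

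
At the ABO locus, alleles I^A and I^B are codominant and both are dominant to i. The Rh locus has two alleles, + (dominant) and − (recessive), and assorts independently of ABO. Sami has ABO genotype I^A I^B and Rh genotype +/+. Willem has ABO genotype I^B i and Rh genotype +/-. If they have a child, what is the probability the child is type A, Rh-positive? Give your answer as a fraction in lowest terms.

ABO cross I^A I^B × I^B i → offspring phenotypes: 1/4 A, 1/2 B, 1/4 AB.
Rh cross +/+ × +/- → 1 Rh+.
Independent loci: P(type A, Rh-positive) = 1/4 × 1 = 1/4.

1/4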